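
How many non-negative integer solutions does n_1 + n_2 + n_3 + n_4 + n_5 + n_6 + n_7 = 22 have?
C(22+7-1, 7-1) = C(28, 6) = 376740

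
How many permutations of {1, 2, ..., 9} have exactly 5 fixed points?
Choose the 5 fixed points C(9,5) = 126, derange the rest: !4 = Σ_{j=0}^{4} (-1)^j·4!/j! = 24 - 24 + 12 - 4 + 1 = 9. Product = 126 × 9 = 1134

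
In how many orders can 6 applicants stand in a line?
6! = 720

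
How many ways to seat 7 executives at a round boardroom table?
Circular: fix one position, arrange the rest. (7-1)! = 720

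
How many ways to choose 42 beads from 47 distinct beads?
C(47,42) = 47!/(42!×5!) = 1533939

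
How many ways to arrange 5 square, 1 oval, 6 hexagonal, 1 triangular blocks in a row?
13! / (5! × 1! × 6! × 1!) = 72072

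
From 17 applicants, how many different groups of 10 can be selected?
C(17,10) = 17!/(10!×7!) = 19448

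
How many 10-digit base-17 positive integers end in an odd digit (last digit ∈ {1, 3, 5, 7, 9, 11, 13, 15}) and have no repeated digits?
Last∈{1,3,5,7,9,11,13,15}. Last=0: 0. Last nonzero: 8×15×P(15,8) = 31135104000. Total = 31135104000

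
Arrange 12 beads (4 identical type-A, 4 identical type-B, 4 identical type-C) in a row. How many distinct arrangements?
12! / (4! × 4! × 4!) = 34650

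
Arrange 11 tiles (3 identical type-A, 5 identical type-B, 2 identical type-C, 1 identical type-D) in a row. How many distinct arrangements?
11! / (3! × 5! × 2! × 1!) = 27720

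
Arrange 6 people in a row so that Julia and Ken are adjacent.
Treat as block: (6-1)! × 2! = 120 × 2 = 240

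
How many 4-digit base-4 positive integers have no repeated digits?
First digit: 3 choices (nonzero). Then descending: 3 × 3 × 2 × 1 = 18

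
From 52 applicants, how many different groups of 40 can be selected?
C(52,40) = 52!/(40!×12!) = 206379406870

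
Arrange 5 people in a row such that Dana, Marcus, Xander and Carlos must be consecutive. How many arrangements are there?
Treat the 4 as one block: (5-4+1)! × 4! = 2 × 24 = 48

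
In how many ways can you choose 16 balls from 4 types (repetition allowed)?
C(16+4-1, 4-1) = C(19, 3) = 969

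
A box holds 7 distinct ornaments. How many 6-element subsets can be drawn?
C(7,6) = 7!/(6!×1!) = 7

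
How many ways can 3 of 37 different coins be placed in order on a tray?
P(37,3) = 37!/(37-3)! = 46620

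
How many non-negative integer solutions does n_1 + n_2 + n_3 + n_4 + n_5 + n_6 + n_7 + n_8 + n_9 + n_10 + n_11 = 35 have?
C(35+11-1, 11-1) = C(45, 10) = 3190187286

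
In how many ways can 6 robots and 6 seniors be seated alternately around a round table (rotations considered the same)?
Fix one of the robots: (6-1)! ways for the remaining robots, × 6! ways for the seniors = 120 × 720 = 86400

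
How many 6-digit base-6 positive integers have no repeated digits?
First digit: 5 choices (nonzero). Then descending: 5 × 5 × 4 × 3 × 2 × 1 = 600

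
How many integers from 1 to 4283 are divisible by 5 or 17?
⌊4283/5⌋ + ⌊4283/17⌋ - ⌊4283/85⌋ = 856 + 251 - 50 = 1057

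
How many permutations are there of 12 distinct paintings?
12! = 479001600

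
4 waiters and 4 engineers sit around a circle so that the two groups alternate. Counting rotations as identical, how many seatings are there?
Fix one of the waiters: (4-1)! ways for the remaining waiters, × 4! ways for the engineers = 6 × 24 = 144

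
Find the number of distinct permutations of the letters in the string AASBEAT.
7! / (1! × 1! × 1! × 1! × 3!) = 840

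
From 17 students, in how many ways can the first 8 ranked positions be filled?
P(17,8) = 17!/(17-8)! = 980179200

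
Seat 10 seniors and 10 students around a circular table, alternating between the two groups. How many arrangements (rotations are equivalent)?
Fix one of the seniors: (10-1)! ways for the remaining seniors, × 10! ways for the students = 362880 × 3628800 = 1316818944000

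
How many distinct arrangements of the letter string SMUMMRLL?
8! / (1! × 2! × 3! × 1! × 1!) = 3360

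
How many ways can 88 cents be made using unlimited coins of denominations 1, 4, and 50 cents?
Coefficient of x^88 in 1/(1-x^1) · 1/(1-x^4) · 1/(1-x^50). Case on j = number of 50-cent coins (j = 0..1); remainder r = 88 - 50j is made from {1,4} in ⌊r/4⌋+1 ways. r = 88, 38 → 23 + 10 = 33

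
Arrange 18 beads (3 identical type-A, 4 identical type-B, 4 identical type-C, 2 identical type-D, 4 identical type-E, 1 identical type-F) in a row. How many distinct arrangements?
18! / (3! × 4! × 4! × 2! × 4! × 1!) = 38594556000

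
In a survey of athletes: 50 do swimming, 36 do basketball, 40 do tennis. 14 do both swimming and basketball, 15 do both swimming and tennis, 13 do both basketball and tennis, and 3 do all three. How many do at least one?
|A∪B∪C| = 50+36+40-14-15-13+3 = 87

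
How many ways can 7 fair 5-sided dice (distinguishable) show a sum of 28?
Coefficient of x^28 in (x + x² + ... + x^5)^7. By inclusion-exclusion on dice exceeding 5: Σ_j (-1)^j C(7,j)·C(28-1-5j, 6) = C(7,0)·C(27,6) - C(7,1)·C(22,6) + C(7,2)·C(17,6) - C(7,3)·C(12,6) + C(7,4)·C(7,6) = 1·296010 - 7·74613 + 21·12376 - 35·924 + 35·7 = 1520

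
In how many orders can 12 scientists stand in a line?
12! = 479001600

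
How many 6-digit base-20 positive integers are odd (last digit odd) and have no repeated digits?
Last∈{1,3,5,7,9,11,13,15,17,19}. Last=0: 0. Last nonzero: 10×18×P(18,4) = 13219200. Total = 13219200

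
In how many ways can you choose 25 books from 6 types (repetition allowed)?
C(25+6-1, 6-1) = C(30, 5) = 142506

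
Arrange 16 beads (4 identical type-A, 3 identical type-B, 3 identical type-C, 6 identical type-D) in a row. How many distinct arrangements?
16! / (4! × 3! × 3! × 6!) = 33633600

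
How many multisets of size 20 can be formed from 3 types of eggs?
C(20+3-1, 3-1) = C(22, 2) = 231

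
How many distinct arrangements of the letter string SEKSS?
5! / (1! × 1! × 3!) = 20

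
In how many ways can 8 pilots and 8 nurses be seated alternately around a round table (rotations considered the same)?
Fix one of the pilots: (8-1)! ways for the remaining pilots, × 8! ways for the nurses = 5040 × 40320 = 203212800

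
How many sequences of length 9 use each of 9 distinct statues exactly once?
9! = 362880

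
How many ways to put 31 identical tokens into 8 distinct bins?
C(31+8-1, 8-1) = C(38, 7) = 12620256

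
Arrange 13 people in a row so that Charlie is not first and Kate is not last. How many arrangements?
By inclusion-exclusion: 13! - 2×(13-1)! + (13-2)! = 6227020800 - 958003200 + 39916800 = 5308934400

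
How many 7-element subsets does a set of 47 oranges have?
C(47,7) = 47!/(7!×40!) = 62891499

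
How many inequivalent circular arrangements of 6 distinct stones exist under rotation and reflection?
(6-1)!/2 = 120/2 = 60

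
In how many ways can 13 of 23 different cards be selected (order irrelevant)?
C(23,13) = 23!/(13!×10!) = 1144066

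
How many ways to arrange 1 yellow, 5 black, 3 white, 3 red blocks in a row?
12! / (1! × 5! × 3! × 3!) = 110880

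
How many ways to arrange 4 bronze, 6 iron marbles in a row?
10! / (4! × 6!) = 210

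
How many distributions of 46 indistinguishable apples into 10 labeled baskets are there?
C(46+10-1, 10-1) = C(55, 9) = 6358402050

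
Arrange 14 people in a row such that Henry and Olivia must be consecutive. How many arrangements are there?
Treat the 2 as one block: (14-2+1)! × 2! = 6227020800 × 2 = 12454041600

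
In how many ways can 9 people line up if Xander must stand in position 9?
Fix one position: (9-1)! = 40320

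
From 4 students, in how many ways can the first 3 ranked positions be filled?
P(4,3) = 4!/(4-3)! = 24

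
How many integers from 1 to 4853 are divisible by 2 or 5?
⌊4853/2⌋ + ⌊4853/5⌋ - ⌊4853/10⌋ = 2426 + 970 - 485 = 2911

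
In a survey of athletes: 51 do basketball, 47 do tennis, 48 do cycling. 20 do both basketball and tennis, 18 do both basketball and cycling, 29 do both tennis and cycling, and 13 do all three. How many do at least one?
|A∪B∪C| = 51+47+48-20-18-29+13 = 92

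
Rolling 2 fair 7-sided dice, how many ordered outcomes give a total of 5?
Coefficient of x^5 in (x + x² + ... + x^7)^2. By inclusion-exclusion on dice exceeding 7: Σ_j (-1)^j C(2,j)·C(5-1-7j, 1) = C(2,0)·C(4,1) = 1·4 = 4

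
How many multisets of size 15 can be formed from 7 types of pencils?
C(15+7-1, 7-1) = C(21, 6) = 54264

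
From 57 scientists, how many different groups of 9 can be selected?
C(57,9) = 57!/(9!×48!) = 8996462475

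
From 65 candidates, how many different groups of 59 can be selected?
C(65,59) = 65!/(59!×6!) = 82598880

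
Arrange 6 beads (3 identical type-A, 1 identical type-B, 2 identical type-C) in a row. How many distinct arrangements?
6! / (3! × 1! × 2!) = 60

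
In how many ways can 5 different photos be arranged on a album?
5! = 120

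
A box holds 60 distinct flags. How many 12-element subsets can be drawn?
C(60,12) = 60!/(12!×48!) = 1399358844975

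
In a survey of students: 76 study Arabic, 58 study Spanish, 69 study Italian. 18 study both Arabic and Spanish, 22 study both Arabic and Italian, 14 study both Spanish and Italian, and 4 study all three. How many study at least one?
|A∪B∪C| = 76+58+69-18-22-14+4 = 153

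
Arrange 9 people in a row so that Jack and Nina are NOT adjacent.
Total - adjacent = 9! - (9-1)!×2 = 362880 - 80640 = 282240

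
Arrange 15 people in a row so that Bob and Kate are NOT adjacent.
Total - adjacent = 15! - (15-1)!×2 = 1307674368000 - 174356582400 = 1133317785600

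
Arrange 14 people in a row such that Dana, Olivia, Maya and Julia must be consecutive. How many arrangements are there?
Treat the 4 as one block: (14-4+1)! × 4! = 39916800 × 24 = 958003200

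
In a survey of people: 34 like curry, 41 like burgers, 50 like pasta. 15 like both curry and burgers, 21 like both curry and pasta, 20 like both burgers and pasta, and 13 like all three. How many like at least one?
|A∪B∪C| = 34+41+50-15-21-20+13 = 82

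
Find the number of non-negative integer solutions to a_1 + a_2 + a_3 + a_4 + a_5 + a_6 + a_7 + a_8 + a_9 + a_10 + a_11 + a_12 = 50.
C(50+12-1, 12-1) = C(61, 11) = 418094152866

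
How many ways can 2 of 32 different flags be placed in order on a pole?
P(32,2) = 32!/(32-2)! = 992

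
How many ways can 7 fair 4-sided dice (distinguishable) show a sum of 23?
Coefficient of x^23 in (x + x² + ... + x^4)^7. By inclusion-exclusion on dice exceeding 4: Σ_j (-1)^j C(7,j)·C(23-1-4j, 6) = C(7,0)·C(22,6) - C(7,1)·C(18,6) + C(7,2)·C(14,6) - C(7,3)·C(10,6) + C(7,4)·C(6,6) = 1·74613 - 7·18564 + 21·3003 - 35·210 + 35·1 = 413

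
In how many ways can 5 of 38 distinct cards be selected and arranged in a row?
P(38,5) = 38!/(38-5)! = 60233040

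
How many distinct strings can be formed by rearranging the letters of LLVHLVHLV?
9! / (3! × 2! × 4!) = 1260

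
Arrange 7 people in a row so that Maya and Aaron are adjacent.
Treat as block: (7-1)! × 2! = 720 × 2 = 1440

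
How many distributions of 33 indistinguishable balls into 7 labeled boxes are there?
C(33+7-1, 7-1) = C(39, 6) = 3262623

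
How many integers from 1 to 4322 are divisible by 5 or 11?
⌊4322/5⌋ + ⌊4322/11⌋ - ⌊4322/55⌋ = 864 + 392 - 78 = 1178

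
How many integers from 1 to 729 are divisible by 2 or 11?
⌊729/2⌋ + ⌊729/11⌋ - ⌊729/22⌋ = 364 + 66 - 33 = 397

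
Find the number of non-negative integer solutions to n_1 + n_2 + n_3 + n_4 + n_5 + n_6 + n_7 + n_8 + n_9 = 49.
C(49+9-1, 9-1) = C(57, 8) = 1652411475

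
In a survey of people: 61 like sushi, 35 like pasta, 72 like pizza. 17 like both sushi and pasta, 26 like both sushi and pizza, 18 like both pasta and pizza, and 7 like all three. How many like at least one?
|A∪B∪C| = 61+35+72-17-26-18+7 = 114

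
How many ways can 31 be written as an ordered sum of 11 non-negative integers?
C(31+11-1, 11-1) = C(41, 10) = 1121099408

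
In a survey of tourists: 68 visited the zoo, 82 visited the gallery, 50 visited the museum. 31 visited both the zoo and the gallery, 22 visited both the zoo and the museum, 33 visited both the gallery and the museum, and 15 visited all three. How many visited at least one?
|A∪B∪C| = 68+82+50-31-22-33+15 = 129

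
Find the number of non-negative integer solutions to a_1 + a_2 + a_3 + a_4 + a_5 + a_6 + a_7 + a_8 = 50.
C(50+8-1, 8-1) = C(57, 7) = 264385836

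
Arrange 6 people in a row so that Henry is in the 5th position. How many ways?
Fix one position: (6-1)! = 120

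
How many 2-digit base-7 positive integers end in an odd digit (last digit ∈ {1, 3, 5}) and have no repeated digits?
Last∈{1,3,5}. Last=0: 0. Last nonzero: 3×5×P(5,0) = 15. Total = 15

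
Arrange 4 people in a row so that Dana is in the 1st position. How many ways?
Fix one position: (4-1)! = 6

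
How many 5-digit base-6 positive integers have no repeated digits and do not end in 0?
Last digit: 5 nonzero choices. First digit: 4 (nonzero, ≠last). Middle 3: P(4,3) = 24. Total = 480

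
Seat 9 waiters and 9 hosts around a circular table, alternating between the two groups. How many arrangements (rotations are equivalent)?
Fix one of the waiters: (9-1)! ways for the remaining waiters, × 9! ways for the hosts = 40320 × 362880 = 14631321600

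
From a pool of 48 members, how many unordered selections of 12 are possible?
C(48,12) = 48!/(12!×36!) = 69668534468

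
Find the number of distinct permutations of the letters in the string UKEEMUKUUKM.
11! / (4! × 2! × 2! × 3!) = 69300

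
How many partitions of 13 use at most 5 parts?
By conjugation, equals partitions of 13 into parts ≤ 5. Let r_j(i) = number of partitions of i into parts ≤ j, for i = 0..13. r_1(i) = 1 for all i; r_j(i) = r_{j-1}(i) + r_j(i-j). Rows j = 2..5: ≤2: 1 1 2 2 3 3 4 4 5 5 6 6 7 7; ≤3: 1 1 2 3 4 5 7 8 10 12 14 16 19 21; ≤4: 1 1 2 3 5 6 9 11 15 18 23 27 34 39; ≤5: 1 1 2 3 5 7 10 13 18 23 30 37 47 57. r_5(13) = 57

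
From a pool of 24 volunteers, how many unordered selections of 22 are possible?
C(24,22) = 24!/(22!×2!) = 276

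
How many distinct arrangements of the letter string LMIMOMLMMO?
10! / (2! × 5! × 2! × 1!) = 7560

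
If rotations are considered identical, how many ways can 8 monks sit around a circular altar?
Circular: fix one position, arrange the rest. (8-1)! = 5040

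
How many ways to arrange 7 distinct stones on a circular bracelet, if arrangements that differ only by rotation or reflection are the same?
(7-1)!/2 = 720/2 = 360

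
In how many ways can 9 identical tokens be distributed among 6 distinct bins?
C(9+6-1, 6-1) = C(14, 5) = 2002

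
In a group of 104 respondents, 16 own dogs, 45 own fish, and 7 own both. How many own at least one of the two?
|A∪B| = |A| + |B| - |A∩B| = 16 + 45 - 7 = 54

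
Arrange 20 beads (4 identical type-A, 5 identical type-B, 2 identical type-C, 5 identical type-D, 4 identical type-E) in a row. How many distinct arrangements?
20! / (4! × 5! × 2! × 5! × 4!) = 146659312800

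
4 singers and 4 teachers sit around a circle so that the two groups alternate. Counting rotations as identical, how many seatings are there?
Fix one of the singers: (4-1)! ways for the remaining singers, × 4! ways for the teachers = 6 × 24 = 144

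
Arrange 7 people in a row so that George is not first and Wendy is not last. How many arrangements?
By inclusion-exclusion: 7! - 2×(7-1)! + (7-2)! = 5040 - 1440 + 120 = 3720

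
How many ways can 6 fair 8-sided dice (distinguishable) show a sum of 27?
Coefficient of x^27 in (x + x² + ... + x^8)^6. By inclusion-exclusion on dice exceeding 8: Σ_j (-1)^j C(6,j)·C(27-1-8j, 5) = C(6,0)·C(26,5) - C(6,1)·C(18,5) + C(6,2)·C(10,5) = 1·65780 - 6·8568 + 15·252 = 18152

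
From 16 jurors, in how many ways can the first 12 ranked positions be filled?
P(16,12) = 16!/(16-12)! = 871782912000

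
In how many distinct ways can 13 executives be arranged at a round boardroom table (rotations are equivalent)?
Circular: fix one position, arrange the rest. (13-1)! = 479001600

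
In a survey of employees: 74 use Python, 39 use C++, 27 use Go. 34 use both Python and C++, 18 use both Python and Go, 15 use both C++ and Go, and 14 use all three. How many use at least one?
|A∪B∪C| = 74+39+27-34-18-15+14 = 87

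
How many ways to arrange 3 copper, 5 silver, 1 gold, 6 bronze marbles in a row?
15! / (3! × 5! × 1! × 6!) = 2522520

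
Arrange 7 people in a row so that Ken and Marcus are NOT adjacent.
Total - adjacent = 7! - (7-1)!×2 = 5040 - 1440 = 3600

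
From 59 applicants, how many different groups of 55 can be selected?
C(59,55) = 59!/(55!×4!) = 455126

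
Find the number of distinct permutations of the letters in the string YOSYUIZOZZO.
11! / (1! × 3! × 2! × 1! × 1! × 3!) = 554400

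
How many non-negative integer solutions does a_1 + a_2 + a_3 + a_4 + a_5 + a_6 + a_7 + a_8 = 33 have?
C(33+8-1, 8-1) = C(40, 7) = 18643560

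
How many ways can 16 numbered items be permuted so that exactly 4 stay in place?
Choose the 4 fixed points C(16,4) = 1820, derange the rest: !12 = Σ_{j=0}^{12} (-1)^j·12!/j! = 479001600 - 479001600 + 239500800 - 79833600 + 19958400 - 3991680 + 665280 - 95040 + 11880 - 1320 + 132 - 12 + 1 = 176214841. Product = 1820 × 176214841 = 320711010620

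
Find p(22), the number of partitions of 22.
Pentagonal recurrence p(n) = p(n-1) + p(n-2) - p(n-5) - p(n-7) + p(n-12) + p(n-15) - ... gives p(0..21) = 1, 1, 2, 3, 5, 7, 11, 15, 22, 30, 42, 56, 77, 101, 135, 176, 231, 297, 385, 490, 627, 792. p(22) = p(21) + p(20) - p(17) - p(15) + p(10) + p(7) - p(0) = 792 + 627 - 297 - 176 + 42 + 15 - 1 = 1002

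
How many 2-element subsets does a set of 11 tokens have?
C(11,2) = 11!/(2!×9!) = 55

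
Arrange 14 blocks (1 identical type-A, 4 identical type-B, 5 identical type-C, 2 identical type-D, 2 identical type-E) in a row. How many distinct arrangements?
14! / (1! × 4! × 5! × 2! × 2!) = 7567560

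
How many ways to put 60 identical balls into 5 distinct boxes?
C(60+5-1, 5-1) = C(64, 4) = 635376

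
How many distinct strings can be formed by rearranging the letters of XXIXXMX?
7! / (1! × 5! × 1!) = 42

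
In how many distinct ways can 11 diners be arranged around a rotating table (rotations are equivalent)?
Circular: fix one position, arrange the rest. (11-1)! = 3628800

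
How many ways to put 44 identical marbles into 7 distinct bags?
C(44+7-1, 7-1) = C(50, 6) = 15890700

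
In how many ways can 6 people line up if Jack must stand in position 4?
Fix one position: (6-1)! = 120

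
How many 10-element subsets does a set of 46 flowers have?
C(46,10) = 46!/(10!×36!) = 4076350421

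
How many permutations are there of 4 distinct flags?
4! = 24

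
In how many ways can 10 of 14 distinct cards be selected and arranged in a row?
P(14,10) = 14!/(14-10)! = 3632428800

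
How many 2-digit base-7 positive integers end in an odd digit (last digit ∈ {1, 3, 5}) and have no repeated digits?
Last∈{1,3,5}. Last=0: 0. Last nonzero: 3×5×P(5,0) = 15. Total = 15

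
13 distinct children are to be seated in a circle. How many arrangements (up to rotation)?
Circular: fix one position, arrange the rest. (13-1)! = 479001600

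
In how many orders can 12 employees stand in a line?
12! = 479001600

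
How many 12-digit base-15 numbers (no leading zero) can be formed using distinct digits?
First digit: 14 choices (nonzero). Then descending: 14 × 14 × 13 × 12 × 11 × 10 × 9 × 8 × 7 × 6 × 5 × 4 = 203416012800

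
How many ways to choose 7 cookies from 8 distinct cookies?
C(8,7) = 8!/(7!×1!) = 8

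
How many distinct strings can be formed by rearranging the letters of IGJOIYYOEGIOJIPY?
16! / (3! × 3! × 2! × 4! × 1! × 2! × 1!) = 6054048000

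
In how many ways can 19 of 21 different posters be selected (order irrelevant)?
C(21,19) = 21!/(19!×2!) = 210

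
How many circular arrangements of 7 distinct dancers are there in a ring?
Circular: fix one position, arrange the rest. (7-1)! = 720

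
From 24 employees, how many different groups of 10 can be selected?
C(24,10) = 24!/(10!×14!) = 1961256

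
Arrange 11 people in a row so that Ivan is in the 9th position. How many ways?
Fix one position: (11-1)! = 3628800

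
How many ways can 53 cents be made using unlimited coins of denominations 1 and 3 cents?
Coefficient of x^53 in 1/(1-x^1) · 1/(1-x^3). Use j coins of 3 for j = 0..⌊53/3⌋ = 17, the rest in 1s: 17 + 1 = 18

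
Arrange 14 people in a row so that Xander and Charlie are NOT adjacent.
Total - adjacent = 14! - (14-1)!×2 = 87178291200 - 12454041600 = 74724249600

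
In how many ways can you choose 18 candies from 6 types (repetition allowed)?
C(18+6-1, 6-1) = C(23, 5) = 33649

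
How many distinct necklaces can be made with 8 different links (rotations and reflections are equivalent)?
(8-1)!/2 = 5040/2 = 2520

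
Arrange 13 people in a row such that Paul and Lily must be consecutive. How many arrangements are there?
Treat the 2 as one block: (13-2+1)! × 2! = 479001600 × 2 = 958003200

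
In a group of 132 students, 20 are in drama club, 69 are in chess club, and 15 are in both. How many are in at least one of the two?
|A∪B| = |A| + |B| - |A∩B| = 20 + 69 - 15 = 74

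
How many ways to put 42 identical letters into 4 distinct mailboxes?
C(42+4-1, 4-1) = C(45, 3) = 14190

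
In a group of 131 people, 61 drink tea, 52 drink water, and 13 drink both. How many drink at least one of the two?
|A∪B| = |A| + |B| - |A∩B| = 61 + 52 - 13 = 100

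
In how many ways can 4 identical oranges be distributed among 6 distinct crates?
C(4+6-1, 6-1) = C(9, 5) = 126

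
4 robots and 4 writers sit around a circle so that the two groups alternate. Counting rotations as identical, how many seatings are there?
Fix one of the robots: (4-1)! ways for the remaining robots, × 4! ways for the writers = 6 × 24 = 144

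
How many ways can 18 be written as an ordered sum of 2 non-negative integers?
C(18+2-1, 2-1) = C(19, 1) = 19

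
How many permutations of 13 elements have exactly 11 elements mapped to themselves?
Choose the 11 fixed points C(13,11) = 78, derange the rest: !2 = Σ_{j=0}^{2} (-1)^j·2!/j! = 2 - 2 + 1 = 1. Product = 78 × 1 = 78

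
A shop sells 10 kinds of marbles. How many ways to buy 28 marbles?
C(28+10-1, 10-1) = C(37, 9) = 124403620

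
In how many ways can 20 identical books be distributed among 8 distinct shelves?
C(20+8-1, 8-1) = C(27, 7) = 888030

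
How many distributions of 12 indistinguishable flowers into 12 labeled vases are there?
C(12+12-1, 12-1) = C(23, 11) = 1352078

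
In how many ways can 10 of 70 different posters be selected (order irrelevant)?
C(70,10) = 70!/(10!×60!) = 396704524216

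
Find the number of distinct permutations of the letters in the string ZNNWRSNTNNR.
11! / (1! × 5! × 1! × 1! × 1! × 2!) = 166320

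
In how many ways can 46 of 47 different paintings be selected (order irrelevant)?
C(47,46) = 47!/(46!×1!) = 47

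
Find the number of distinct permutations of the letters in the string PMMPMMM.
7! / (2! × 5!) = 21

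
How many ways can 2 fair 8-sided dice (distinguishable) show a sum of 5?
Coefficient of x^5 in (x + x² + ... + x^8)^2. By inclusion-exclusion on dice exceeding 8: Σ_j (-1)^j C(2,j)·C(5-1-8j, 1) = C(2,0)·C(4,1) = 1·4 = 4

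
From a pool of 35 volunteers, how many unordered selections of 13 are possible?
C(35,13) = 35!/(13!×22!) = 1476337800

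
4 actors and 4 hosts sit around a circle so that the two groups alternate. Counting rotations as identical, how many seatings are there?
Fix one of the actors: (4-1)! ways for the remaining actors, × 4! ways for the hosts = 6 × 24 = 144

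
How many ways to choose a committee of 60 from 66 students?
C(66,60) = 66!/(60!×6!) = 90858768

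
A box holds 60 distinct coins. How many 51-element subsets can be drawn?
C(60,51) = 60!/(51!×9!) = 14783142660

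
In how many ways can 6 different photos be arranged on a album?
6! = 720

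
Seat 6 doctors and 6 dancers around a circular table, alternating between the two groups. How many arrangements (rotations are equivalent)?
Fix one of the doctors: (6-1)! ways for the remaining doctors, × 6! ways for the dancers = 120 × 720 = 86400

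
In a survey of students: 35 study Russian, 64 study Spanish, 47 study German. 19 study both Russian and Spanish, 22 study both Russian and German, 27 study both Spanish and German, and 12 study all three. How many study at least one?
|A∪B∪C| = 35+64+47-19-22-27+12 = 90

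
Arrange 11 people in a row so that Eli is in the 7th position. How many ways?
Fix one position: (11-1)! = 3628800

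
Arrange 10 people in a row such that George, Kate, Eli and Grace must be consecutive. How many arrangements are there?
Treat the 4 as one block: (10-4+1)! × 4! = 5040 × 24 = 120960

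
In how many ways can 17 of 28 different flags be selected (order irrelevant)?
C(28,17) = 28!/(17!×11!) = 21474180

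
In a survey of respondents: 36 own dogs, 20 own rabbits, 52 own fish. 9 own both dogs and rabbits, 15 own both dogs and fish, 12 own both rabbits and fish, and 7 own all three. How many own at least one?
|A∪B∪C| = 36+20+52-9-15-12+7 = 79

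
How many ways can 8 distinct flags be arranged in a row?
8! = 40320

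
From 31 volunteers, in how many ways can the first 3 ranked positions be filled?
P(31,3) = 31!/(31-3)! = 26970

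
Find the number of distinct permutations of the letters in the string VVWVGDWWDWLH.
12! / (1! × 3! × 2! × 1! × 1! × 4!) = 1663200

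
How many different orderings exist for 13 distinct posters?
13! = 6227020800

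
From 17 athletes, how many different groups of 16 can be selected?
C(17,16) = 17!/(16!×1!) = 17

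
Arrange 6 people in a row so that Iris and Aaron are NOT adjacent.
Total - adjacent = 6! - (6-1)!×2 = 720 - 240 = 480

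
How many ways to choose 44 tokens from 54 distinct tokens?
C(54,44) = 54!/(44!×10!) = 23930713170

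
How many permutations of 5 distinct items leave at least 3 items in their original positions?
Exactly j fixed points: C(5,j)·!(5-j); sum over j ≥ 3 (derangement numbers via !m = (m-1)·(!(m-1) + !(m-2)): !0..!2 = 1, 0, 1). Σ_{j=3}^{5} C(5,j)·!(5-j) = C(5,3)·!2 + C(5,4)·!1 + C(5,5)·!0 = 10·1 + 5·0 + 1·1 = 11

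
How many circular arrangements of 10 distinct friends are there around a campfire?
Circular: fix one position, arrange the rest. (10-1)! = 362880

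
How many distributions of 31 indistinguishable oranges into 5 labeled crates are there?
C(31+5-1, 5-1) = C(35, 4) = 52360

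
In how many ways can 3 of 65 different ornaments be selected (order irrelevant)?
C(65,3) = 65!/(3!×62!) = 43680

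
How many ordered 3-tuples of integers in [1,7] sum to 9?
Coefficient of x^9 in (x + x² + ... + x^7)^3. By inclusion-exclusion on dice exceeding 7: Σ_j (-1)^j C(3,j)·C(9-1-7j, 2) = C(3,0)·C(8,2) = 1·28 = 28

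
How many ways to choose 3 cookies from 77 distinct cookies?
C(77,3) = 77!/(3!×74!) = 73150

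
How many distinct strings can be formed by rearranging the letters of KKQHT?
5! / (1! × 1! × 2! × 1!) = 60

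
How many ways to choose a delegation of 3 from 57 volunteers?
C(57,3) = 57!/(3!×54!) = 29260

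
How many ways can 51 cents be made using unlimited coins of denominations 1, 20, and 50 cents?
Coefficient of x^51 in 1/(1-x^1) · 1/(1-x^20) · 1/(1-x^50). Case on j = number of 50-cent coins (j = 0..1); remainder r = 51 - 50j is made from {1,20} in ⌊r/20⌋+1 ways. r = 51, 1 → 3 + 1 = 4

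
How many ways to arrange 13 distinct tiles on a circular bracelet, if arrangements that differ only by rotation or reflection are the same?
(13-1)!/2 = 479001600/2 = 239500800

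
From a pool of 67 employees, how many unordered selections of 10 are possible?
C(67,10) = 67!/(10!×57!) = 247994680648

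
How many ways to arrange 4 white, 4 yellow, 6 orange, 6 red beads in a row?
20! / (4! × 4! × 6! × 6!) = 8147739600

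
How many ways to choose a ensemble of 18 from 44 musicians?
C(44,18) = 44!/(18!×26!) = 1029530696964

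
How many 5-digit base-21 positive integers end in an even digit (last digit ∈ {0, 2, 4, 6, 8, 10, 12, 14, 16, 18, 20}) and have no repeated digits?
Last∈{0,2,4,6,8,10,12,14,16,18,20}. Last=0: 116280. Last nonzero: 10×19×P(19,3) = 1104660. Total = 1220940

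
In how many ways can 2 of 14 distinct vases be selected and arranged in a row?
P(14,2) = 14!/(14-2)! = 182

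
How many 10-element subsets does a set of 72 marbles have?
C(72,10) = 72!/(10!×62!) = 536211932256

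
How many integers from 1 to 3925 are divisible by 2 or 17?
⌊3925/2⌋ + ⌊3925/17⌋ - ⌊3925/34⌋ = 1962 + 230 - 115 = 2077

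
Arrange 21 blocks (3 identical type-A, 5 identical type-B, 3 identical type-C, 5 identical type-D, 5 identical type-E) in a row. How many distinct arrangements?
21! / (3! × 5! × 3! × 5! × 5!) = 821292151680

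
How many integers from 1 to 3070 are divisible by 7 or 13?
⌊3070/7⌋ + ⌊3070/13⌋ - ⌊3070/91⌋ = 438 + 236 - 33 = 641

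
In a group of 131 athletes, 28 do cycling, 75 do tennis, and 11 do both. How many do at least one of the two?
|A∪B| = |A| + |B| - |A∩B| = 28 + 75 - 11 = 92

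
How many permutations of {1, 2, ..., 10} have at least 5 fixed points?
Exactly j fixed points: C(10,j)·!(10-j); sum over j ≥ 5 (derangement numbers via !m = (m-1)·(!(m-1) + !(m-2)): !0..!5 = 1, 0, 1, 2, 9, 44). Σ_{j=5}^{10} C(10,j)·!(10-j) = C(10,5)·!5 + C(10,6)·!4 + C(10,7)·!3 + C(10,8)·!2 + C(10,9)·!1 + C(10,10)·!0 = 252·44 + 210·9 + 120·2 + 45·1 + 10·0 + 1·1 = 13264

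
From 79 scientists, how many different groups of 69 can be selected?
C(79,69) = 79!/(69!×10!) = 1440680596355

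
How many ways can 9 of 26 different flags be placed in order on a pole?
P(26,9) = 26!/(26-9)! = 1133836704000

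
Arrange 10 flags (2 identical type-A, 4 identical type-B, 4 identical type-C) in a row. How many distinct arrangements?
10! / (2! × 4! × 4!) = 3150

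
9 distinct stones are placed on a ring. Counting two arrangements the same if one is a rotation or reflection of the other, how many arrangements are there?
(9-1)!/2 = 40320/2 = 20160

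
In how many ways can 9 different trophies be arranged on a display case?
9! = 362880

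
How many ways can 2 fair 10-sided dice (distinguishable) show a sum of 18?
Coefficient of x^18 in (x + x² + ... + x^10)^2. By inclusion-exclusion on dice exceeding 10: Σ_j (-1)^j C(2,j)·C(18-1-10j, 1) = C(2,0)·C(17,1) - C(2,1)·C(7,1) = 1·17 - 2·7 = 3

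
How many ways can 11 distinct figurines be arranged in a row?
11! = 39916800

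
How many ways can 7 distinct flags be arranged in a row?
7! = 5040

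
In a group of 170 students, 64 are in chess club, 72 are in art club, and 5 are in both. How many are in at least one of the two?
|A∪B| = |A| + |B| - |A∩B| = 64 + 72 - 5 = 131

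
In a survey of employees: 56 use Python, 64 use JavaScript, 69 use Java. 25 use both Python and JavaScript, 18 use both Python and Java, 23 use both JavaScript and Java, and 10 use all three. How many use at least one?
|A∪B∪C| = 56+64+69-25-18-23+10 = 133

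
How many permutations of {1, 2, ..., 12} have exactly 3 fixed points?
Choose the 3 fixed points C(12,3) = 220, derange the rest: !9 = Σ_{j=0}^{9} (-1)^j·9!/j! = 362880 - 362880 + 181440 - 60480 + 15120 - 3024 + 504 - 72 + 9 - 1 = 133496. Product = 220 × 133496 = 29369120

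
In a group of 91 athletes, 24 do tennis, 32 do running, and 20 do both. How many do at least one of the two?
|A∪B| = |A| + |B| - |A∩B| = 24 + 32 - 20 = 36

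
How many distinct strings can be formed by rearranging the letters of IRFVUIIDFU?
10! / (1! × 1! × 3! × 2! × 2! × 1!) = 151200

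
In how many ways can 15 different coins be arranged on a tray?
15! = 1307674368000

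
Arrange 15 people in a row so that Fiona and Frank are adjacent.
Treat as block: (15-1)! × 2! = 87178291200 × 2 = 174356582400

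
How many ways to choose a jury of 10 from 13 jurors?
C(13,10) = 13!/(10!×3!) = 286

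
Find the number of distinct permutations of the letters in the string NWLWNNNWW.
9! / (4! × 1! × 4!) = 630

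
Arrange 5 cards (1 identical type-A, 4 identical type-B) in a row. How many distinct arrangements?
5! / (1! × 4!) = 5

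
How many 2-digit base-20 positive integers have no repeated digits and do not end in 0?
Last digit: 19 nonzero choices. First digit: 18 (nonzero, ≠last). Middle 0: P(18,0) = 1. Total = 342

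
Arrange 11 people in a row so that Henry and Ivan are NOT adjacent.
Total - adjacent = 11! - (11-1)!×2 = 39916800 - 7257600 = 32659200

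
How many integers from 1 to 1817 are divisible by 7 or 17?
⌊1817/7⌋ + ⌊1817/17⌋ - ⌊1817/119⌋ = 259 + 106 - 15 = 350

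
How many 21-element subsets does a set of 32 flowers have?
C(32,21) = 32!/(21!×11!) = 129024480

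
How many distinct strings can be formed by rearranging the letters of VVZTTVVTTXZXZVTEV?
17! / (3! × 2! × 5! × 6! × 1!) = 343062720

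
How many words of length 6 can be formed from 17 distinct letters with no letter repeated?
P(17,6) = 17!/(17-6)! = 8910720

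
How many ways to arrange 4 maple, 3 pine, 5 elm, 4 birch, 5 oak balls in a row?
21! / (4! × 3! × 5! × 4! × 5!) = 1026615189600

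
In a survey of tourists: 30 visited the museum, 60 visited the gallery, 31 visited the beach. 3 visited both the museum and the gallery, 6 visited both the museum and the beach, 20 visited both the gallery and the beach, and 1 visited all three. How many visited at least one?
|A∪B∪C| = 30+60+31-3-6-20+1 = 93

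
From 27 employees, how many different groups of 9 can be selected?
C(27,9) = 27!/(9!×18!) = 4686825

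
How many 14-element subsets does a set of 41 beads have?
C(41,14) = 41!/(14!×27!) = 35240152720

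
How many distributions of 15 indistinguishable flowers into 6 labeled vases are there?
C(15+6-1, 6-1) = C(20, 5) = 15504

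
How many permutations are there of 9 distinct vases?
9! = 362880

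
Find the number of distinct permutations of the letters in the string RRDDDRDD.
8! / (3! × 5!) = 56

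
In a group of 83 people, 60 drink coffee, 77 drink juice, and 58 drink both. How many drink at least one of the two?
|A∪B| = |A| + |B| - |A∩B| = 60 + 77 - 58 = 79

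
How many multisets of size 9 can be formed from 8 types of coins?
C(9+8-1, 8-1) = C(16, 7) = 11440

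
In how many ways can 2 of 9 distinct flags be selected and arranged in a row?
P(9,2) = 9!/(9-2)! = 72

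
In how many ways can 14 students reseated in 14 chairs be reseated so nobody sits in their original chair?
!14 = Σ_{j=0}^{14} (-1)^j·14!/j! = 87178291200 - 87178291200 + 43589145600 - 14529715200 + 3632428800 - 726485760 + 121080960 - 17297280 + 2162160 - 240240 + 24024 - 2184 + 182 - 14 + 1 = 32071101049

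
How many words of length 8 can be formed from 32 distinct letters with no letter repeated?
P(32,8) = 32!/(32-8)! = 424097856000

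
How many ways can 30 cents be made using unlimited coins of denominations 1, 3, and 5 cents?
Coefficient of x^30 in 1/(1-x^1) · 1/(1-x^3) · 1/(1-x^5). Case on j = number of 5-cent coins (j = 0..6); remainder r = 30 - 5j is made from {1,3} in ⌊r/3⌋+1 ways. r = 30, 25, 20, 15, 10, 5, 0 → 11 + 9 + 7 + 6 + 4 + 2 + 1 = 40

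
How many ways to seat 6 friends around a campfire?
Circular: fix one position, arrange the rest. (6-1)! = 120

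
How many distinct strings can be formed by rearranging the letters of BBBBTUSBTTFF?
12! / (2! × 5! × 1! × 3! × 1!) = 332640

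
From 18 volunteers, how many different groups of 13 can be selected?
C(18,13) = 18!/(13!×5!) = 8568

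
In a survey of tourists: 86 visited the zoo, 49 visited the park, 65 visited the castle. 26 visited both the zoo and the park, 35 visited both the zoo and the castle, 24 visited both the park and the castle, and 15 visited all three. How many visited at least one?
|A∪B∪C| = 86+49+65-26-35-24+15 = 130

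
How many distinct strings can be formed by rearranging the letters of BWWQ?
4! / (1! × 2! × 1!) = 12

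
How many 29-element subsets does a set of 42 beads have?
C(42,29) = 42!/(29!×13!) = 25518731280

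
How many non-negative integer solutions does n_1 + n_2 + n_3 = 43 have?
C(43+3-1, 3-1) = C(45, 2) = 990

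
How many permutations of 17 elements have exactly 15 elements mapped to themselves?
Choose the 15 fixed points C(17,15) = 136, derange the rest: !2 = Σ_{j=0}^{2} (-1)^j·2!/j! = 2 - 2 + 1 = 1. Product = 136 × 1 = 136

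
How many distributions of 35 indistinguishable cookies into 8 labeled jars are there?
C(35+8-1, 8-1) = C(42, 7) = 26978328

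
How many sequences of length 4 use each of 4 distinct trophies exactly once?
4! = 24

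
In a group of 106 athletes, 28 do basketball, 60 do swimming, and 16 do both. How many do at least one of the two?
|A∪B| = |A| + |B| - |A∩B| = 28 + 60 - 16 = 72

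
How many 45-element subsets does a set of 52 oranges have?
C(52,45) = 52!/(45!×7!) = 133784560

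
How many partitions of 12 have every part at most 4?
Let r_j(i) = number of partitions of i into parts ≤ j, for i = 0..12. r_1(i) = 1 for all i; r_j(i) = r_{j-1}(i) + r_j(i-j). Rows j = 2..4: ≤2: 1 1 2 2 3 3 4 4 5 5 6 6 7; ≤3: 1 1 2 3 4 5 7 8 10 12 14 16 19; ≤4: 1 1 2 3 5 6 9 11 15 18 23 27 34. r_4(12) = 34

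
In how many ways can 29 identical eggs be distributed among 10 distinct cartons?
C(29+10-1, 10-1) = C(38, 9) = 163011640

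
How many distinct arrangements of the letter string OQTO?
4! / (1! × 1! × 2!) = 12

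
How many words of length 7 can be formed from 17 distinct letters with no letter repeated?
P(17,7) = 17!/(17-7)! = 98017920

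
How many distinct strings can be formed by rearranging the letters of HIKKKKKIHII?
11! / (2! × 5! × 4!) = 6930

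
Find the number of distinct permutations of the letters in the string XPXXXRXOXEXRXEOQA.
17! / (2! × 1! × 2! × 1! × 1! × 2! × 8!) = 1102701600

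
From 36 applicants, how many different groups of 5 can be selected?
C(36,5) = 36!/(5!×31!) = 376992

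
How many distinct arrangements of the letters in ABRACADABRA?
11! / (5! × 2! × 2! × 1! × 1!) = 83160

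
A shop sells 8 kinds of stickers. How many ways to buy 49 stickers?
C(49+8-1, 8-1) = C(56, 7) = 231917400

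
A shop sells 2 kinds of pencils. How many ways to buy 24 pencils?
C(24+2-1, 2-1) = C(25, 1) = 25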